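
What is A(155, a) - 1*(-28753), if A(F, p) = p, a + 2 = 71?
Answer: 28822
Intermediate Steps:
a = 69 (a = -2 + 71 = 69)
A(155, a) - 1*(-28753) = 69 - 1*(-28753) = 69 + 28753 = 28822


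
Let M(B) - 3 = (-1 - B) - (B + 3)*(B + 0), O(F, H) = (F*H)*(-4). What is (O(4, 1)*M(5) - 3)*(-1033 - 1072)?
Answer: -1441925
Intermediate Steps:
O(F, H) = -4*F*H
M(B) = 2 - B - B*(3 + B) (M(B) = 3 + ((-1 - B) - (B + 3)*(B + 0)) = 3 + ((-1 - B) - (3 + B)*B) = 3 + ((-1 - B) - B*(3 + B)) = 3 + (-1 - B - B*(3 + B)) = 2 - B - B*(3 + B))
(O(4, 1)*M(5) - 3)*(-1033 - 1072) = ((-4*4*1)*(2 - 1*5² - 4*5) - 3)*(-1033 - 1072) = (-16*(2 - 1*25 - 20) - 3)*(-2105) = (-16*(2 - 25 - 20) - 3)*(-2105) = (-16*(-43) - 3)*(-2105) = (688 - 3)*(-2105) = 685*(-2105) = -1441925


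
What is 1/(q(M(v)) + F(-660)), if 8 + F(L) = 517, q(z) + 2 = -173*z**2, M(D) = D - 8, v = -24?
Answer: -1/176645 ≈ -5.6611e-6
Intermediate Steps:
M(D) = -8 + D
q(z) = -2 - 173*z**2
F(L) = 509 (F(L) = -8 + 517 = 509)
1/(q(M(v)) + F(-660)) = 1/((-2 - 173*(-8 - 24)**2) + 509) = 1/((-2 - 173*(-32)**2) + 509) = 1/((-2 - 173*1024) + 509) = 1/((-2 - 177152) + 509) = 1/(-177154 + 509) = 1/(-176645) = -1/176645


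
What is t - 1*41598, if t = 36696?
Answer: -4902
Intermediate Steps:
t - 1*41598 = 36696 - 1*41598 = 36696 - 41598 = -4902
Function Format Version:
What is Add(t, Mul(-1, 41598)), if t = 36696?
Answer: -4902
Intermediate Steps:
Add(t, Mul(-1, 41598)) = Add(36696, Mul(-1, 41598)) = Add(36696, -41598) = -4902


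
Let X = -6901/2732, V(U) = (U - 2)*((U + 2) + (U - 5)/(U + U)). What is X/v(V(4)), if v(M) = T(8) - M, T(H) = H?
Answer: 6901/10245 ≈ 0.67360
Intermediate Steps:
V(U) = (-2 + U)*(2 + U + (-5 + U)/(2*U)) (V(U) = (-2 + U)*((2 + U) + (-5 + U)/((2*U))) = (-2 + U)*((2 + U) + (-5 + U)*(1/(2*U))) = (-2 + U)*((2 + U) + (-5 + U)/(2*U)) = (-2 + U)*(2 + U + (-5 + U)/(2*U)))
X = -6901/2732 (X = -6901*1/2732 = -6901/2732 ≈ -2.5260)
v(M) = 8 - M
X/v(V(4)) = -6901/(2732*(8 - (-15/2 + 4² + (½)*4 + 5/4))) = -6901/(2732*(8 - (-15/2 + 16 + 2 + 5*(¼)))) = -6901/(2732*(8 - (-15/2 + 16 + 2 + 5/4))) = -6901/(2732*(8 - 1*47/4)) = -6901/(2732*(8 - 47/4)) = -6901/(2732*(-15/4)) = -6901/2732*(-4/15) = 6901/10245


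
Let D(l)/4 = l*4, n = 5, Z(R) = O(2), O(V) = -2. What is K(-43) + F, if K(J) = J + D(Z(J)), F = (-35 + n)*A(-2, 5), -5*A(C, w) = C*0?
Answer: -75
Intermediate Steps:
Z(R) = -2
A(C, w) = 0 (A(C, w) = -C*0/5 = -⅕*0 = 0)
D(l) = 16*l (D(l) = 4*(l*4) = 4*(4*l) = 16*l)
F = 0 (F = (-35 + 5)*0 = -30*0 = 0)
K(J) = -32 + J (K(J) = J + 16*(-2) = J - 32 = -32 + J)
K(-43) + F = (-32 - 43) + 0 = -75 + 0 = -75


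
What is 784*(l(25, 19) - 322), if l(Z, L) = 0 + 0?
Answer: -252448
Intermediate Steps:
l(Z, L) = 0
784*(l(25, 19) - 322) = 784*(0 - 322) = 784*(-322) = -252448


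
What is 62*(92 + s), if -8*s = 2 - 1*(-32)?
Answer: 10881/2 ≈ 5440.5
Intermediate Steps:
s = -17/4 (s = -(2 - 1*(-32))/8 = -(2 + 32)/8 = -⅛*34 = -17/4 ≈ -4.2500)
62*(92 + s) = 62*(92 - 17/4) = 62*(351/4) = 10881/2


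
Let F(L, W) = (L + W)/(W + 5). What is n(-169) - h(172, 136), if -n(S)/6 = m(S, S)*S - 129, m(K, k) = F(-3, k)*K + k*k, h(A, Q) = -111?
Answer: 1180062561/41 ≈ 2.8782e+7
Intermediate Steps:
F(L, W) = (L + W)/(5 + W)
m(K, k) = k**2 + K*(-3 + k)/(5 + k) (m(K, k) = ((-3 + k)/(5 + k))*K + k*k = K*(-3 + k)/(5 + k) + k**2 = k**2 + K*(-3 + k)/(5 + k))
n(S) = 774 - 6*S*(S*(-3 + S) + S**2*(5 + S))/(5 + S) (n(S) = -6*(((S*(-3 + S) + S**2*(5 + S))/(5 + S))*S - 129) = -6*(S*(S*(-3 + S) + S**2*(5 + S))/(5 + S) - 129) = -6*(-129 + S*(S*(-3 + S) + S**2*(5 + S))/(5 + S)) = 774 - 6*S*(S*(-3 + S) + S**2*(5 + S))/(5 + S))
n(-169) - h(172, 136) = 6*(645 + 129*(-169) - 1*(-169)**2*(-3 - 169 - 169*(5 - 169)))/(5 - 169) - 1*(-111) = 6*(645 - 21801 - 1*28561*(-3 - 169 - 169*(-164)))/(-164) + 111 = 6*(-1/164)*(645 - 21801 - 1*28561*(-3 - 169 + 27716)) + 111 = 6*(-1/164)*(645 - 21801 - 1*28561*27544) + 111 = 6*(-1/164)*(645 - 21801 - 786684184) + 111 = 6*(-1/164)*(-786705340) + 111 = 1180058010/41 + 111 = 1180062561/41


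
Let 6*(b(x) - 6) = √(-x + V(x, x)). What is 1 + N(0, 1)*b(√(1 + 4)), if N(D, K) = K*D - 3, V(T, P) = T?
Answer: -17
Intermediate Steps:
b(x) = 6 (b(x) = 6 + √(-x + x)/6 = 6 + √0/6 = 6 + (⅙)*0 = 6 + 0 = 6)
N(D, K) = -3 + D*K (N(D, K) = D*K - 3 = -3 + D*K)
1 + N(0, 1)*b(√(1 + 4)) = 1 + (-3 + 0*1)*6 = 1 + (-3 + 0)*6 = 1 - 3*6 = 1 - 18 = -17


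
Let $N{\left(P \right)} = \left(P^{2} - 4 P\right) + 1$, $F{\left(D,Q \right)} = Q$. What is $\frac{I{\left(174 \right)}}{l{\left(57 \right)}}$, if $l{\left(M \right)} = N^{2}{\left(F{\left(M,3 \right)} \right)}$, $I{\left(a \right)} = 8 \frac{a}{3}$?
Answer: $116$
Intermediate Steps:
$N{\left(P \right)} = 1 + P^{2} - 4 P$
$I{\left(a \right)} = \frac{8 a}{3}$ ($I{\left(a \right)} = 8 a \frac{1}{3} = 8 \frac{a}{3} = \frac{8 a}{3}$)
$l{\left(M \right)} = 4$ ($l{\left(M \right)} = \left(1 + 3^{2} - 12\right)^{2} = \left(1 + 9 - 12\right)^{2} = \left(-2\right)^{2} = 4$)
$\frac{I{\left(174 \right)}}{l{\left(57 \right)}} = \frac{\frac{8}{3} \cdot 174}{4} = 464 \cdot \frac{1}{4} = 116$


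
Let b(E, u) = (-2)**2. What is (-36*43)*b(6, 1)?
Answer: -6192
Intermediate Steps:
b(E, u) = 4
(-36*43)*b(6, 1) = -36*43*4 = -1548*4 = -6192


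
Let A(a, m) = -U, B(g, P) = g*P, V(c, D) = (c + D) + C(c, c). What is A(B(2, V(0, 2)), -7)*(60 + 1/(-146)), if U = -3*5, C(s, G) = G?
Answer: 131385/146 ≈ 899.90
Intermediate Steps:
V(c, D) = D + 2*c (V(c, D) = (c + D) + c = (D + c) + c = D + 2*c)
U = -15 (U = -1*15 = -15)
B(g, P) = P*g
A(a, m) = 15 (A(a, m) = -1*(-15) = 15)
A(B(2, V(0, 2)), -7)*(60 + 1/(-146)) = 15*(60 + 1/(-146)) = 15*(60 - 1/146) = 15*(8759/146) = 131385/146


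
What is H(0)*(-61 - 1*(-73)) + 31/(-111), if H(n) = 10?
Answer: 13289/111 ≈ 119.72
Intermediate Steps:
H(0)*(-61 - 1*(-73)) + 31/(-111) = 10*(-61 - 1*(-73)) + 31/(-111) = 10*(-61 + 73) + 31*(-1/111) = 10*12 - 31/111 = 120 - 31/111 = 13289/111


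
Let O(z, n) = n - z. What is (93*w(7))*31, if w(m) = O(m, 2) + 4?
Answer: -2883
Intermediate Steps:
w(m) = 6 - m (w(m) = (2 - m) + 4 = 6 - m)
(93*w(7))*31 = (93*(6 - 1*7))*31 = (93*(6 - 7))*31 = (93*(-1))*31 = -93*31 = -2883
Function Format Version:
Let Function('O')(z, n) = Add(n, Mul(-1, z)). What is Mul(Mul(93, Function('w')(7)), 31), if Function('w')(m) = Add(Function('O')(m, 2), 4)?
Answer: -2883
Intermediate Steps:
Function('w')(m) = Add(6, Mul(-1, m)) (Function('w')(m) = Add(Add(2, Mul(-1, m)), 4) = Add(6, Mul(-1, m)))
Mul(Mul(93, Function('w')(7)), 31) = Mul(Mul(93, Add(6, Mul(-1, 7))), 31) = Mul(Mul(93, Add(6, -7)), 31) = Mul(Mul(93, -1), 31) = Mul(-93, 31) = -2883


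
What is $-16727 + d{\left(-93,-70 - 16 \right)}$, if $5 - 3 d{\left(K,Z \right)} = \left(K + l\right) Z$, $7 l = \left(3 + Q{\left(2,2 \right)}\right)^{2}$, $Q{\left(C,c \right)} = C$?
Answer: $- \frac{405068}{21} \approx -19289.0$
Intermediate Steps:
$l = \frac{25}{7}$ ($l = \frac{\left(3 + 2\right)^{2}}{7} = \frac{5^{2}}{7} = \frac{1}{7} \cdot 25 = \frac{25}{7} \approx 3.5714$)
$d{\left(K,Z \right)} = \frac{5}{3} - \frac{Z \left(\frac{25}{7} + K\right)}{3}$ ($d{\left(K,Z \right)} = \frac{5}{3} - \frac{\left(K + \frac{25}{7}\right) Z}{3} = \frac{5}{3} - \frac{\left(\frac{25}{7} + K\right) Z}{3} = \frac{5}{3} - \frac{Z \left(\frac{25}{7} + K\right)}{3}$)
$-16727 + d{\left(-93,-70 - 16 \right)} = -16727 - \left(- \frac{5}{3} - \frac{626 \left(-70 - 16\right)}{21}\right) = -16727 - \left(- \frac{2185}{21} + 2666\right) = -16727 + \left(\frac{5}{3} + \frac{2150}{21} - 2666\right) = -16727 - \frac{53801}{21} = - \frac{405068}{21}$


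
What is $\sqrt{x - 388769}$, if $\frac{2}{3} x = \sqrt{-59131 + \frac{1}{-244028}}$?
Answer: $\frac{\sqrt{-5787765907102724 + 183021 i \sqrt{880307807146683}}}{122014} \approx 0.2925 + 623.51 i$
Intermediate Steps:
$x = \frac{3 i \sqrt{880307807146683}}{244028}$ ($x = \frac{3 \sqrt{-59131 + \frac{1}{-244028}}}{2} = \frac{3 \sqrt{-59131 - \frac{1}{244028}}}{2} = \frac{3 \sqrt{- \frac{14429619669}{244028}}}{2} = \frac{3 \frac{i \sqrt{880307807146683}}{122014}}{2} = \frac{3 i \sqrt{880307807146683}}{244028} \approx 364.75 i$)
$\sqrt{x - 388769} = \sqrt{\frac{3 i \sqrt{880307807146683}}{244028} - 388769} = \sqrt{-388769 + \frac{3 i \sqrt{880307807146683}}{244028}}$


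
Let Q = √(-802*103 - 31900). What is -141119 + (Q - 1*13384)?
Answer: -154503 + I*√114506 ≈ -1.545e+5 + 338.39*I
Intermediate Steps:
Q = I*√114506 (Q = √(-82606 - 31900) = √(-114506) = I*√114506 ≈ 338.39*I)
-141119 + (Q - 1*13384) = -141119 + (I*√114506 - 1*13384) = -141119 + (I*√114506 - 13384) = -141119 + (-13384 + I*√114506) = -154503 + I*√114506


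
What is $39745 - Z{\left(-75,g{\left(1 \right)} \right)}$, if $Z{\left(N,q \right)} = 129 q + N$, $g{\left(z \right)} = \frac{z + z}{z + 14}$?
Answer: $\frac{199014}{5} \approx 39803.0$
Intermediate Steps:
$g{\left(z \right)} = \frac{2 z}{14 + z}$
$Z{\left(N,q \right)} = N + 129 q$
$39745 - Z{\left(-75,g{\left(1 \right)} \right)} = 39745 - \left(-75 + 129 \cdot 2 \cdot 1 \frac{1}{14 + 1}\right) = 39745 - \left(-75 + 129 \cdot 2 \cdot 1 \cdot \frac{1}{15}\right) = 39745 - \left(-75 + 129 \cdot \frac{2}{15}\right) = 39745 - \left(-75 + \frac{86}{5}\right) = 39745 - - \frac{289}{5} = 39745 + \frac{289}{5} = \frac{199014}{5}$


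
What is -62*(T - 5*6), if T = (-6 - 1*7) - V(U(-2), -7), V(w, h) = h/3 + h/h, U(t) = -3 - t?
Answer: 7750/3 ≈ 2583.3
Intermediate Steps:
V(w, h) = 1 + h/3 (V(w, h) = h*(⅓) + 1 = h/3 + 1 = 1 + h/3)
T = -35/3 (T = (-6 - 1*7) - (1 + (⅓)*(-7)) = (-6 - 7) - (1 - 7/3) = -13 - 1*(-4/3) = -13 + 4/3 = -35/3 ≈ -11.667)
-62*(T - 5*6) = -62*(-35/3 - 5*6) = -62*(-35/3 - 30) = -62*(-125/3) = 7750/3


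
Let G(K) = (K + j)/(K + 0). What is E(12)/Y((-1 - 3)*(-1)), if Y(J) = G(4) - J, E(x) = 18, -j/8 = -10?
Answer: 18/17 ≈ 1.0588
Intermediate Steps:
j = 80 (j = -8*(-10) = 80)
G(K) = (80 + K)/K (G(K) = (K + 80)/(K + 0) = (80 + K)/K)
Y(J) = 21 - J (Y(J) = (80 + 4)/4 - J = (1/4)*84 - J = 21 - J)
E(12)/Y((-1 - 3)*(-1)) = 18/(21 - (-1 - 3)*(-1)) = 18/(21 - (-4)*(-1)) = 18/(21 - 1*4) = 18/(21 - 4) = 18/17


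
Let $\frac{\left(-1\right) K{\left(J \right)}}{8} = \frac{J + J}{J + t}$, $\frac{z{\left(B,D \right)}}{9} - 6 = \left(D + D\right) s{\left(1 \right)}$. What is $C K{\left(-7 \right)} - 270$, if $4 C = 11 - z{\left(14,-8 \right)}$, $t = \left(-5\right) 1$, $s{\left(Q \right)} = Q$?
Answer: $- \frac{1517}{3} \approx -505.67$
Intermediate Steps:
$z{\left(B,D \right)} = 54 + 18 D$ ($z{\left(B,D \right)} = 54 + 9 \left(D + D\right) 1 = 54 + 9 \cdot 2 D 1 = 54 + 9 \cdot 2 D = 54 + 18 D$)
$t = -5$
$C = \frac{101}{4}$ ($C = \frac{11 - \left(54 + 18 \left(-8\right)\right)}{4} = \frac{11 - \left(54 - 144\right)}{4} = \frac{11 - -90}{4} = \frac{11 + 90}{4} = \frac{1}{4} \cdot 101 = \frac{101}{4} \approx 25.25$)
$K{\left(J \right)} = - \frac{16 J}{-5 + J}$ ($K{\left(J \right)} = - 8 \frac{J + J}{J - 5} = - 8 \frac{2 J}{-5 + J} = - \frac{16 J}{-5 + J}$)
$C K{\left(-7 \right)} - 270 = \frac{101 \left(\left(-16\right) \left(-7\right) \frac{1}{-5 - 7}\right)}{4} - 270 = \frac{101 \left(\left(-16\right) \left(-7\right) \frac{1}{-12}\right)}{4} - 270 = \frac{101 \left(\left(-16\right) \left(-7\right) \left(- \frac{1}{12}\right)\right)}{4} - 270 = \frac{101}{4} \left(- \frac{28}{3}\right) - 270 = - \frac{707}{3} - 270 = - \frac{1517}{3}$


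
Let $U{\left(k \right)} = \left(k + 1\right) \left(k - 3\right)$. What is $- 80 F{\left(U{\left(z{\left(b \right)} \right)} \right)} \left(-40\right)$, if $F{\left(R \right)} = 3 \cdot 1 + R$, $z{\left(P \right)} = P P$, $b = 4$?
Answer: $716800$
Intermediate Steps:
$z{\left(P \right)} = P^{2}$
$U{\left(k \right)} = \left(1 + k\right) \left(-3 + k\right)$
$F{\left(R \right)} = 3 + R$
$- 80 F{\left(U{\left(z{\left(b \right)} \right)} \right)} \left(-40\right) = - 80 \left(3 - \left(3 - 256 + 32\right)\right) \left(-40\right) = - 80 \left(3 - \left(35 - 256\right)\right) \left(-40\right) = - 80 \left(3 - -221\right) \left(-40\right) = - 80 \left(3 + 221\right) \left(-40\right) = \left(-80\right) 224 \left(-40\right) = \left(-17920\right) \left(-40\right) = 716800$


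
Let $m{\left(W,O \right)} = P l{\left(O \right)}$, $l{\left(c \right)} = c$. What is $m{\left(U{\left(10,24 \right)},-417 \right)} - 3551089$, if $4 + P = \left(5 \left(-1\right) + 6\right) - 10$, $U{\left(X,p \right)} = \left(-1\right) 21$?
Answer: $-3545668$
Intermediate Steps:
$U{\left(X,p \right)} = -21$
$P = -13$ ($P = -4 + \left(\left(5 \left(-1\right) + 6\right) - 10\right) = -4 + \left(\left(-5 + 6\right) - 10\right) = -4 + \left(1 - 10\right) = -4 - 9 = -13$)
$m{\left(W,O \right)} = - 13 O$
$m{\left(U{\left(10,24 \right)},-417 \right)} - 3551089 = \left(-13\right) \left(-417\right) - 3551089 = 5421 - 3551089 = -3545668$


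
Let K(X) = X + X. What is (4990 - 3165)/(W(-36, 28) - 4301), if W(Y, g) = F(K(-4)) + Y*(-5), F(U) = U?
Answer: -1825/4129 ≈ -0.44200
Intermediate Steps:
K(X) = 2*X
W(Y, g) = -8 - 5*Y (W(Y, g) = 2*(-4) + Y*(-5) = -8 - 5*Y)
(4990 - 3165)/(W(-36, 28) - 4301) = (4990 - 3165)/((-8 - 5*(-36)) - 4301) = 1825/((-8 + 180) - 4301) = 1825/(172 - 4301) = 1825/(-4129) = 1825*(-1/4129) = -1825/4129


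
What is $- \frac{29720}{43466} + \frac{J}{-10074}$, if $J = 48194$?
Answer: $- \frac{598549921}{109469121} \approx -5.4678$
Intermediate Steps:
$- \frac{29720}{43466} + \frac{J}{-10074} = - \frac{29720}{43466} + \frac{48194}{-10074} = \left(-29720\right) \frac{1}{43466} + 48194 \left(- \frac{1}{10074}\right) = - \frac{14860}{21733} - \frac{24097}{5037} = - \frac{598549921}{109469121}$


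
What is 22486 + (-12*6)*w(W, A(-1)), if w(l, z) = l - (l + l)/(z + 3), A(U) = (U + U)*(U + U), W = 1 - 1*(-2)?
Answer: 156322/7 ≈ 22332.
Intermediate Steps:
W = 3 (W = 1 + 2 = 3)
A(U) = 4*U**2 (A(U) = (2*U)*(2*U) = 4*U**2)
w(l, z) = l - 2*l/(3 + z)
22486 + (-12*6)*w(W, A(-1)) = 22486 + (-12*6)*(3*(1 + 4*(-1)**2)/(3 + 4*(-1)**2)) = 22486 - 216*(1 + 4*1)/(3 + 4*1) = 22486 - 216*(1 + 4)/(3 + 4) = 22486 - 216*5/7 = 22486 - 72*15/7 = 22486 - 1080/7 = 156322/7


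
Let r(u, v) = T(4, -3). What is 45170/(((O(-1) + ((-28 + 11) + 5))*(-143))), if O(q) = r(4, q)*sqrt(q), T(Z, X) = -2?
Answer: 135510/5291 - 22585*I/5291 ≈ 25.611 - 4.2686*I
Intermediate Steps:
r(u, v) = -2
O(q) = -2*sqrt(q)
45170/(((O(-1) + ((-28 + 11) + 5))*(-143))) = 45170/(((-2*I + ((-28 + 11) + 5))*(-143))) = 45170/(((-2*I + (-17 + 5))*(-143))) = 45170/(((-2*I - 12)*(-143))) = 45170/(((-12 - 2*I)*(-143))) = 45170/(1716 + 286*I) = 45170*((1716 - 286*I)/3026452) = 22585*(1716 - 286*I)/1513226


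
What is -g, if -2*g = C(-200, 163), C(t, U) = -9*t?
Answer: 900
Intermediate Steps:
g = -900 (g = -(-9)*(-200)/2 = -1/2*1800 = -900)
-g = -1*(-900) = 900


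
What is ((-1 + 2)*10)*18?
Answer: 180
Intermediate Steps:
((-1 + 2)*10)*18 = (1*10)*18 = 10*18 = 180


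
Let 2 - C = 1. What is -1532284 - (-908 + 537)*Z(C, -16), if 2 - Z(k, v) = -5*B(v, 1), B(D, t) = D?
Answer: -1561222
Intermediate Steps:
C = 1 (C = 2 - 1*1 = 2 - 1 = 1)
Z(k, v) = 2 + 5*v (Z(k, v) = 2 - (-5)*v = 2 + 5*v)
-1532284 - (-908 + 537)*Z(C, -16) = -1532284 - (-908 + 537)*(2 + 5*(-16)) = -1532284 - (-371)*(2 - 80) = -1532284 - (-371)*(-78) = -1532284 - 1*28938 = -1532284 - 28938 = -1561222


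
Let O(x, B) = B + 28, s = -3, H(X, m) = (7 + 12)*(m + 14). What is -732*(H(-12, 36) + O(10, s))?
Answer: -713700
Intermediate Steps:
H(X, m) = 266 + 19*m (H(X, m) = 19*(14 + m) = 266 + 19*m)
O(x, B) = 28 + B
-732*(H(-12, 36) + O(10, s)) = -732*((266 + 19*36) + (28 - 3)) = -732*((266 + 684) + 25) = -732*(950 + 25) = -732*975 = -713700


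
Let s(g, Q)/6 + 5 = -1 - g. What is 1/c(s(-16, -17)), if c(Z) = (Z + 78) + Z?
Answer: 1/198 ≈ 0.0050505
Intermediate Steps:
s(g, Q) = -36 - 6*g (s(g, Q) = -30 + 6*(-1 - g) = -30 + (-6 - 6*g) = -36 - 6*g)
c(Z) = 78 + 2*Z (c(Z) = (78 + Z) + Z = 78 + 2*Z)
1/c(s(-16, -17)) = 1/(78 + 2*(-36 - 6*(-16))) = 1/(78 + 2*(-36 + 96)) = 1/(78 + 2*60) = 1/(78 + 120) = 1/198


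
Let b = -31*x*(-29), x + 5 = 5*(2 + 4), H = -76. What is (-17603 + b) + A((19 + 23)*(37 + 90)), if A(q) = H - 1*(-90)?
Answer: 4886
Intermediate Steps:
A(q) = 14 (A(q) = -76 - 1*(-90) = -76 + 90 = 14)
x = 25 (x = -5 + 5*(2 + 4) = -5 + 5*6 = -5 + 30 = 25)
b = 22475 (b = -31*25*(-29) = -775*(-29) = 22475)
(-17603 + b) + A((19 + 23)*(37 + 90)) = (-17603 + 22475) + 14 = 4872 + 14 = 4886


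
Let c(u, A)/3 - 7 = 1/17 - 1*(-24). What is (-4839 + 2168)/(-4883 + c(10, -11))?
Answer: 45407/81427 ≈ 0.55764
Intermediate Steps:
c(u, A) = 1584/17 (c(u, A) = 21 + 3*(1/17 - 1*(-24)) = 21 + 3*(1*(1/17) + 24) = 21 + 3*(1/17 + 24) = 21 + 3*(409/17) = 21 + 1227/17 = 1584/17)
(-4839 + 2168)/(-4883 + c(10, -11)) = (-4839 + 2168)/(-4883 + 1584/17) = -2671/(-81427/17) = -2671*(-17/81427) = 45407/81427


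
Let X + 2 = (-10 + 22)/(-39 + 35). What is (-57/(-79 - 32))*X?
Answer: -95/37 ≈ -2.5676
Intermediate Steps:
X = -5 (X = -2 + (-10 + 22)/(-39 + 35) = -2 + 12/(-4) = -2 + 12*(-¼) = -2 - 3 = -5)
(-57/(-79 - 32))*X = (-57/(-79 - 32))*(-5) = (-57/(-111))*(-5) = -1/111*(-57)*(-5) = (19/37)*(-5) = -95/37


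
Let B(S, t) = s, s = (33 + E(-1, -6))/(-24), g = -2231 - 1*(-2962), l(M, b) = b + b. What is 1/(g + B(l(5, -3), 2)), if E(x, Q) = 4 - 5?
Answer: 3/2189 ≈ 0.0013705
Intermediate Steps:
l(M, b) = 2*b
E(x, Q) = -1
g = 731 (g = -2231 + 2962 = 731)
s = -4/3 (s = (33 - 1)/(-24) = 32*(-1/24) = -4/3 ≈ -1.3333)
B(S, t) = -4/3
1/(g + B(l(5, -3), 2)) = 1/(731 - 4/3) = 1/(2189/3) = 3/2189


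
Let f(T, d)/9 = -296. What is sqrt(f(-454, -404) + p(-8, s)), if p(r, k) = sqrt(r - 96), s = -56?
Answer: sqrt(-2664 + 2*I*sqrt(26)) ≈ 0.09879 + 51.614*I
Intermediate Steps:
p(r, k) = sqrt(-96 + r)
f(T, d) = -2664 (f(T, d) = 9*(-296) = -2664)
sqrt(f(-454, -404) + p(-8, s)) = sqrt(-2664 + sqrt(-96 - 8)) = sqrt(-2664 + sqrt(-104)) = sqrt(-2664 + 2*I*sqrt(26))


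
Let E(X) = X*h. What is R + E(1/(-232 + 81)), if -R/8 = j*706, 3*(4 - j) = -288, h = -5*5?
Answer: -85284775/151 ≈ -5.6480e+5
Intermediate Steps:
h = -25
j = 100 (j = 4 - ⅓*(-288) = 4 + 96 = 100)
R = -564800 (R = -800*706 = -8*70600 = -564800)
E(X) = -25*X (E(X) = X*(-25) = -25*X)
R + E(1/(-232 + 81)) = -564800 - 25/(-232 + 81) = -564800 - 25/(-151) = -564800 - 25*(-1/151) = -564800 + 25/151 = -85284775/151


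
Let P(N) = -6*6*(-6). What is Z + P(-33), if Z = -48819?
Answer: -48603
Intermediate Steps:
P(N) = 216 (P(N) = -36*(-6) = 216)
Z + P(-33) = -48819 + 216 = -48603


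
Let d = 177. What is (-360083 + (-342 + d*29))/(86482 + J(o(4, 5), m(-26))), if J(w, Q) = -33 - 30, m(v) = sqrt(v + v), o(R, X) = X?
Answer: -355292/86419 ≈ -4.1113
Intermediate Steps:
m(v) = sqrt(2)*sqrt(v) (m(v) = sqrt(2*v) = sqrt(2)*sqrt(v))
J(w, Q) = -63
(-360083 + (-342 + d*29))/(86482 + J(o(4, 5), m(-26))) = (-360083 + (-342 + 177*29))/(86482 - 63) = (-360083 + (-342 + 5133))/86419 = (-360083 + 4791)*(1/86419) = -355292*1/86419 = -355292/86419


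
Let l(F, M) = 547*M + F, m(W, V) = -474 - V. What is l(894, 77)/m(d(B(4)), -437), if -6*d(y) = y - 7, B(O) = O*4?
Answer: -43013/37 ≈ -1162.5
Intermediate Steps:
B(O) = 4*O
d(y) = 7/6 - y/6 (d(y) = -(y - 7)/6 = -(-7 + y)/6 = 7/6 - y/6)
l(F, M) = F + 547*M
l(894, 77)/m(d(B(4)), -437) = (894 + 547*77)/(-474 - 1*(-437)) = (894 + 42119)/(-474 + 437) = 43013/(-37) = 43013*(-1/37) = -43013/37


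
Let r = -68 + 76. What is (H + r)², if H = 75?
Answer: 6889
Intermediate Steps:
r = 8
(H + r)² = (75 + 8)² = 83² = 6889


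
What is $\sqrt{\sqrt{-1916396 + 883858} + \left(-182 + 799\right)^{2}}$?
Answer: $\sqrt{380689 + i \sqrt{1032538}} \approx 617.0 + 0.823 i$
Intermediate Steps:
$\sqrt{\sqrt{-1916396 + 883858} + \left(-182 + 799\right)^{2}} = \sqrt{\sqrt{-1032538} + 617^{2}} = \sqrt{i \sqrt{1032538} + 380689} = \sqrt{380689 + i \sqrt{1032538}}$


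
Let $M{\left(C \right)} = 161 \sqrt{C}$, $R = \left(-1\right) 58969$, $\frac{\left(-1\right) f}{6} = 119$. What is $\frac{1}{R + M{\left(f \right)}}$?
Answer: $- \frac{58969}{3495850555} - \frac{161 i \sqrt{714}}{3495850555} \approx -1.6868 \cdot 10^{-5} - 1.2306 \cdot 10^{-6} i$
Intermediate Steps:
$f = -714$ ($f = \left(-6\right) 119 = -714$)
$R = -58969$
$\frac{1}{R + M{\left(f \right)}} = \frac{1}{-58969 + 161 \sqrt{-714}} = \frac{1}{-58969 + 161 i \sqrt{714}}$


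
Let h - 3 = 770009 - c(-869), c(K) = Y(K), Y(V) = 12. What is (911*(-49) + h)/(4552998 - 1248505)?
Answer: 725361/3304493 ≈ 0.21951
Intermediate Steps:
c(K) = 12
h = 770000 (h = 3 + (770009 - 1*12) = 3 + (770009 - 12) = 3 + 769997 = 770000)
(911*(-49) + h)/(4552998 - 1248505) = (911*(-49) + 770000)/(4552998 - 1248505) = (-44639 + 770000)/3304493 = 725361*(1/3304493) = 725361/3304493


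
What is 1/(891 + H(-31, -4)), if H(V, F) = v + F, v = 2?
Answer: 1/889 ≈ 0.0011249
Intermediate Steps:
H(V, F) = 2 + F
1/(891 + H(-31, -4)) = 1/(891 + (2 - 4)) = 1/(891 - 2) = 1/889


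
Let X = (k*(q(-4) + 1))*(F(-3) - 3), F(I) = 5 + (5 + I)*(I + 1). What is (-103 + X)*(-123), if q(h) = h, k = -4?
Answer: 15621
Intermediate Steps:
F(I) = 5 + (1 + I)*(5 + I) (F(I) = 5 + (5 + I)*(1 + I) = 5 + (1 + I)*(5 + I))
X = -24 (X = (-4*(-4 + 1))*((10 + (-3)² + 6*(-3)) - 3) = (-4*(-3))*((10 + 9 - 18) - 3) = 12*(1 - 3) = 12*(-2) = -24)
(-103 + X)*(-123) = (-103 - 24)*(-123) = -127*(-123) = 15621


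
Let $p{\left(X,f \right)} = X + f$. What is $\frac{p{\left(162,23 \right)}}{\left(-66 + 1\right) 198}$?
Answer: $- \frac{37}{2574} \approx -0.014375$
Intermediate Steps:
$\frac{p{\left(162,23 \right)}}{\left(-66 + 1\right) 198} = \frac{162 + 23}{\left(-66 + 1\right) 198} = \frac{185}{\left(-65\right) 198} = \frac{185}{-12870} = 185 \left(- \frac{1}{12870}\right) = - \frac{37}{2574}$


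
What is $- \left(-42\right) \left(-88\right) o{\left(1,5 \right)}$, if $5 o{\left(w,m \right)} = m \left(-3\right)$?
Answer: $11088$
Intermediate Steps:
$o{\left(w,m \right)} = - \frac{3 m}{5}$ ($o{\left(w,m \right)} = \frac{m \left(-3\right)}{5} = \frac{\left(-3\right) m}{5} = - \frac{3 m}{5}$)
$- \left(-42\right) \left(-88\right) o{\left(1,5 \right)} = - \left(-42\right) \left(-88\right) \left(\left(- \frac{3}{5}\right) 5\right) = - 3696 \left(-3\right) = \left(-1\right) \left(-11088\right) = 11088$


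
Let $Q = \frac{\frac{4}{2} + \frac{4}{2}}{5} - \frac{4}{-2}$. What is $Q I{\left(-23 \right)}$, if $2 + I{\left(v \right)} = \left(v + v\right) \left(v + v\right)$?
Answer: $\frac{29596}{5} \approx 5919.2$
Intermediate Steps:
$I{\left(v \right)} = -2 + 4 v^{2}$ ($I{\left(v \right)} = -2 + \left(v + v\right) \left(v + v\right) = -2 + 2 v 2 v = -2 + 4 v^{2}$)
$Q = \frac{14}{5}$ ($Q = \left(4 \cdot \frac{1}{2} + 4 \cdot \frac{1}{2}\right) \frac{1}{5} - -2 = \left(2 + 2\right) \frac{1}{5} + 2 = 4 \cdot \frac{1}{5} + 2 = \frac{4}{5} + 2 = \frac{14}{5} \approx 2.8$)
$Q I{\left(-23 \right)} = \frac{14 \left(-2 + 4 \left(-23\right)^{2}\right)}{5} = \frac{14 \left(-2 + 4 \cdot 529\right)}{5} = \frac{14 \left(-2 + 2116\right)}{5} = \frac{14}{5} \cdot 2114 = \frac{29596}{5}$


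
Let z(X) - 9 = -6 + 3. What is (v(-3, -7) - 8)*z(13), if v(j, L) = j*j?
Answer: 6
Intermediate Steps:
v(j, L) = j²
z(X) = 6 (z(X) = 9 + (-6 + 3) = 9 - 3 = 6)
(v(-3, -7) - 8)*z(13) = ((-3)² - 8)*6 = (9 - 8)*6 = 1*6 = 6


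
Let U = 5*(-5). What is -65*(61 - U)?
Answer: -5590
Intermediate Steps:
U = -25
-65*(61 - U) = -65*(61 - 1*(-25)) = -65*(61 + 25) = -65*86 = -5590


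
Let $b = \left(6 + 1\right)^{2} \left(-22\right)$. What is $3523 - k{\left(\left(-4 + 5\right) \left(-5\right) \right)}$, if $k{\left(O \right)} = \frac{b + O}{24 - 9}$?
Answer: $\frac{17976}{5} \approx 3595.2$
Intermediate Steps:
$b = -1078$ ($b = 7^{2} \left(-22\right) = 49 \left(-22\right) = -1078$)
$k{\left(O \right)} = - \frac{1078}{15} + \frac{O}{15}$ ($k{\left(O \right)} = \frac{-1078 + O}{24 - 9} = \frac{-1078 + O}{15} = \left(-1078 + O\right) \frac{1}{15} = - \frac{1078}{15} + \frac{O}{15}$)
$3523 - k{\left(\left(-4 + 5\right) \left(-5\right) \right)} = 3523 - \left(- \frac{1078}{15} + \frac{\left(-4 + 5\right) \left(-5\right)}{15}\right) = 3523 - \left(- \frac{1078}{15} + \frac{1 \left(-5\right)}{15}\right) = 3523 - \left(- \frac{1078}{15} + \frac{1}{15} \left(-5\right)\right) = 3523 - \left(- \frac{1078}{15} - \frac{1}{3}\right) = 3523 - - \frac{361}{5} = 3523 + \frac{361}{5} = \frac{17976}{5}$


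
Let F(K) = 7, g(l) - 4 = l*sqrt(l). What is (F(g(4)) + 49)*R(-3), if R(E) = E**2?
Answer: 504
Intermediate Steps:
g(l) = 4 + l**(3/2) (g(l) = 4 + l*sqrt(l) = 4 + l**(3/2))
(F(g(4)) + 49)*R(-3) = (7 + 49)*(-3)**2 = 56*9 = 504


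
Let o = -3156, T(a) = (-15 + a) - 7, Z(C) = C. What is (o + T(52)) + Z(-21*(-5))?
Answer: -3021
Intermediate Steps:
T(a) = -22 + a
(o + T(52)) + Z(-21*(-5)) = (-3156 + (-22 + 52)) - 21*(-5) = (-3156 + 30) + 105 = -3126 + 105 = -3021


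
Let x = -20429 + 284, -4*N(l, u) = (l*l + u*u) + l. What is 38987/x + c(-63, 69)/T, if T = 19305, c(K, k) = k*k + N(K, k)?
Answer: -4150417/2304588 ≈ -1.8009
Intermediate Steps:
N(l, u) = -l/4 - l²/4 - u²/4 (N(l, u) = -((l*l + u*u) + l)/4 = -((l² + u²) + l)/4 = -(l + l² + u²)/4 = -l/4 - l²/4 - u²/4)
c(K, k) = -K/4 - K²/4 + 3*k²/4 (c(K, k) = k*k + (-K/4 - K²/4 - k²/4) = k² + (-K/4 - K²/4 - k²/4) = -K/4 - K²/4 + 3*k²/4)
x = -20145
38987/x + c(-63, 69)/T = 38987/(-20145) + (-¼*(-63) - ¼*(-63)² + (¾)*69²)/19305 = 38987*(-1/20145) + (63/4 - ¼*3969 + (¾)*4761)*(1/19305) = -38987/20145 + (63/4 - 3969/4 + 14283/4)*(1/19305) = -38987/20145 + (10377/4)*(1/19305) = -38987/20145 + 1153/8580 = -4150417/2304588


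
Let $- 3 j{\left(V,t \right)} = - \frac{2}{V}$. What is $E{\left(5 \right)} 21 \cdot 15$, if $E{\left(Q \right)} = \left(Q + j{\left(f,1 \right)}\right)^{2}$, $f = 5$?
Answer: $\frac{41503}{5} \approx 8300.6$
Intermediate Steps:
$j{\left(V,t \right)} = \frac{2}{3 V}$ ($j{\left(V,t \right)} = - \frac{\left(-2\right) \frac{1}{V}}{3} = \frac{2}{3 V}$)
$E{\left(Q \right)} = \left(\frac{2}{15} + Q\right)^{2}$ ($E{\left(Q \right)} = \left(Q + \frac{2}{3 \cdot 5}\right)^{2} = \left(Q + \frac{2}{3} \cdot \frac{1}{5}\right)^{2} = \left(Q + \frac{2}{15}\right)^{2} = \left(\frac{2}{15} + Q\right)^{2}$)
$E{\left(5 \right)} 21 \cdot 15 = \frac{\left(2 + 15 \cdot 5\right)^{2}}{225} \cdot 21 \cdot 15 = \frac{\left(2 + 75\right)^{2}}{225} \cdot 21 \cdot 15 = \frac{77^{2}}{225} \cdot 21 \cdot 15 = \frac{1}{225} \cdot 5929 \cdot 21 \cdot 15 = \frac{5929}{225} \cdot 21 \cdot 15 = \frac{41503}{75} \cdot 15 = \frac{41503}{5}$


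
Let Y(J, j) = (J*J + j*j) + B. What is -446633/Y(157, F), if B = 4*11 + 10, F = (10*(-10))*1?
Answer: -446633/34703 ≈ -12.870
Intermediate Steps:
F = -100 (F = -100*1 = -100)
B = 54 (B = 44 + 10 = 54)
Y(J, j) = 54 + J² + j² (Y(J, j) = (J*J + j*j) + 54 = (J² + j²) + 54 = 54 + J² + j²)
-446633/Y(157, F) = -446633/(54 + 157² + (-100)²) = -446633/(54 + 24649 + 10000) = -446633/34703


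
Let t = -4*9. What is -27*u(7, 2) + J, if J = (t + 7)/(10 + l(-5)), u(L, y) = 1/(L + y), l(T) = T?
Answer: -44/5 ≈ -8.8000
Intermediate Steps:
t = -36
J = -29/5 (J = (-36 + 7)/(10 - 5) = -29/5 ≈ -5.8000)
-27*u(7, 2) + J = -27/(7 + 2) - 29/5 = -27/9 - 29/5 = -27*⅑ - 29/5 = -3 - 29/5 = -44/5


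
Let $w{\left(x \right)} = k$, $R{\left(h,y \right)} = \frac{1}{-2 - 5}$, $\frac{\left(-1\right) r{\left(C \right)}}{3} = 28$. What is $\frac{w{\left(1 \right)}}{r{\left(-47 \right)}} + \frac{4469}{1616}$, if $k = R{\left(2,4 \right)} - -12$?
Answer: $\frac{623411}{237552} \approx 2.6243$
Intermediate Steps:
$r{\left(C \right)} = -84$ ($r{\left(C \right)} = \left(-3\right) 28 = -84$)
$R{\left(h,y \right)} = - \frac{1}{7}$ ($R{\left(h,y \right)} = \frac{1}{-7} = - \frac{1}{7}$)
$k = \frac{83}{7}$ ($k = - \frac{1}{7} - -12 = - \frac{1}{7} + 12 = \frac{83}{7} \approx 11.857$)
$w{\left(x \right)} = \frac{83}{7}$
$\frac{w{\left(1 \right)}}{r{\left(-47 \right)}} + \frac{4469}{1616} = \frac{83}{7 \left(-84\right)} + \frac{4469}{1616} = \frac{83}{7} \left(- \frac{1}{84}\right) + 4469 \cdot \frac{1}{1616} = - \frac{83}{588} + \frac{4469}{1616} = \frac{623411}{237552}$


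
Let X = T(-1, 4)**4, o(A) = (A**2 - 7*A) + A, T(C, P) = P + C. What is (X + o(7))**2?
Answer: 7744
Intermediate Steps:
T(C, P) = C + P
o(A) = A**2 - 6*A
X = 81 (X = (-1 + 4)**4 = 3**4 = 81)
(X + o(7))**2 = (81 + 7*(-6 + 7))**2 = (81 + 7*1)**2 = (81 + 7)**2 = 88**2 = 7744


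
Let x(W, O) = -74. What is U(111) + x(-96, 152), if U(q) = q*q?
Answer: 12247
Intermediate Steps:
U(q) = q²
U(111) + x(-96, 152) = 111² - 74 = 12321 - 74 = 12247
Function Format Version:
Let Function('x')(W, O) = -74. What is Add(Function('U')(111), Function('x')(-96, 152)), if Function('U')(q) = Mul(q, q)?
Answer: 12247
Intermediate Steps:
Function('U')(q) = Pow(q, 2)
Add(Function('U')(111), Function('x')(-96, 152)) = Add(Pow(111, 2), -74) = Add(12321, -74) = 12247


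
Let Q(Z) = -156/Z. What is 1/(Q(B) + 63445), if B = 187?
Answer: 187/11864059 ≈ 1.5762e-5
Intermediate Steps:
1/(Q(B) + 63445) = 1/(-156/187 + 63445) = 1/(11864059/187) = 187/11864059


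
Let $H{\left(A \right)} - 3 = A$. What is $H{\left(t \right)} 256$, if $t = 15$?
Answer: $4608$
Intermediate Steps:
$H{\left(A \right)} = 3 + A$
$H{\left(t \right)} 256 = \left(3 + 15\right) 256 = 18 \cdot 256 = 4608$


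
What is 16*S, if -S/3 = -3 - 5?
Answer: 384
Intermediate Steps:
S = 24 (S = -3*(-3 - 5) = -3*(-8) = 24)
16*S = 16*24 = 384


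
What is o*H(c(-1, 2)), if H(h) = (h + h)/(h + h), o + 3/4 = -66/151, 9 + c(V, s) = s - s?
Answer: -717/604 ≈ -1.1871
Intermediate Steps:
c(V, s) = -9 (c(V, s) = -9 + (s - s) = -9 + 0 = -9)
o = -717/604 (o = -¾ - 66/151 = -717/604 ≈ -1.1871)
H(h) = 1 (H(h) = (2*h)/((2*h)) = (2*h)*(1/(2*h)) = 1)
o*H(c(-1, 2)) = -717/604*1 = -717/604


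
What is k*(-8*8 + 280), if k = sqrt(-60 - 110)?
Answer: 216*I*sqrt(170) ≈ 2816.3*I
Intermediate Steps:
k = I*sqrt(170) (k = sqrt(-170) = I*sqrt(170) ≈ 13.038*I)
k*(-8*8 + 280) = (I*sqrt(170))*(-8*8 + 280) = (I*sqrt(170))*(-64 + 280) = (I*sqrt(170))*216 = 216*I*sqrt(170)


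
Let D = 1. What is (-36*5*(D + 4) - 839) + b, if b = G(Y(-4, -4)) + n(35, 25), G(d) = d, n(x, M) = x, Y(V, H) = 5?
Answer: -1699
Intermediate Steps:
b = 40 (b = 5 + 35 = 40)
(-36*5*(D + 4) - 839) + b = (-36*5*(1 + 4) - 839) + 40 = (-36*5*5 - 839) + 40 = (-36*25 - 839) + 40 = (-18*50 - 839) + 40 = (-900 - 839) + 40 = -1739 + 40 = -1699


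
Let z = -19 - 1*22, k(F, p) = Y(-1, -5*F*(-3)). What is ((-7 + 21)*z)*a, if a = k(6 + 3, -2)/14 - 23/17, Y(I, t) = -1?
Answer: 13899/17 ≈ 817.59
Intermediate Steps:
k(F, p) = -1
a = -339/238 (a = -1/14 - 23/17 = -339/238 ≈ -1.4244)
z = -41 (z = -19 - 22 = -41)
((-7 + 21)*z)*a = ((-7 + 21)*(-41))*(-339/238) = (14*(-41))*(-339/238) = -574*(-339/238) = 13899/17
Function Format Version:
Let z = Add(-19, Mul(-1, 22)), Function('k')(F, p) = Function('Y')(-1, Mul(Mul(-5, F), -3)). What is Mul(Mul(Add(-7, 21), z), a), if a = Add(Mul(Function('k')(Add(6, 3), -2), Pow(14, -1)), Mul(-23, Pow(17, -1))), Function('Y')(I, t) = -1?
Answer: Rational(13899, 17) ≈ 817.59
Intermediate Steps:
Function('k')(F, p) = -1
a = Rational(-339, 238) (a = Add(Mul(-1, Pow(14, -1)), Mul(-23, Pow(17, -1))) = Add(Mul(-1, Rational(1, 14)), Mul(-23, Rational(1, 17))) = Add(Rational(-1, 14), Rational(-23, 17)) = Rational(-339, 238) ≈ -1.4244)
z = -41 (z = Add(-19, -22) = -41)
Mul(Mul(Add(-7, 21), z), a) = Mul(Mul(Add(-7, 21), -41), Rational(-339, 238)) = Mul(Mul(14, -41), Rational(-339, 238)) = Mul(-574, Rational(-339, 238)) = Rational(13899, 17)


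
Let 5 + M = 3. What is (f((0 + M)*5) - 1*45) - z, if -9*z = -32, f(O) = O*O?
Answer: 463/9 ≈ 51.444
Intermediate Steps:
M = -2 (M = -5 + 3 = -2)
f(O) = O²
z = 32/9 (z = -⅑*(-32) = 32/9 ≈ 3.5556)
(f((0 + M)*5) - 1*45) - z = (((0 - 2)*5)² - 1*45) - 1*32/9 = ((-2*5)² - 45) - 32/9 = ((-10)² - 45) - 32/9 = (100 - 45) - 32/9 = 55 - 32/9 = 463/9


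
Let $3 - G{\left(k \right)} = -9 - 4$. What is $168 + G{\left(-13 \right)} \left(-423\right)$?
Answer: $-6600$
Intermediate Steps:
$G{\left(k \right)} = 16$ ($G{\left(k \right)} = 3 - \left(-9 - 4\right) = 3 - -13 = 3 + 13 = 16$)
$168 + G{\left(-13 \right)} \left(-423\right) = 168 + 16 \left(-423\right) = 168 - 6768 = -6600$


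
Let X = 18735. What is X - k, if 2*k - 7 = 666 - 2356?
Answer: 39153/2 ≈ 19577.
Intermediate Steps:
k = -1683/2 (k = 7/2 + (666 - 2356)/2 = 7/2 + (1/2)*(-1690) = 7/2 - 845 = -1683/2 ≈ -841.50)
X - k = 18735 - 1*(-1683/2) = 18735 + 1683/2 = 39153/2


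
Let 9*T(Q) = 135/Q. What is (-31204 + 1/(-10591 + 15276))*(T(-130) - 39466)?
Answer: 150009094911941/121810 ≈ 1.2315e+9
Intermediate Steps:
T(Q) = 15/Q (T(Q) = (135/Q)/9 = 15/Q)
(-31204 + 1/(-10591 + 15276))*(T(-130) - 39466) = (-31204 + 1/(-10591 + 15276))*(15/(-130) - 39466) = (-31204 + 1/4685)*(15*(-1/130) - 39466) = (-31204 + 1/4685)*(-3/26 - 39466) = -146190739/4685*(-1026119/26) = 150009094911941/121810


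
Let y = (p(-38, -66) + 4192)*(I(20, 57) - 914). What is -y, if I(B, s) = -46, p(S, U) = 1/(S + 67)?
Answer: 116706240/29 ≈ 4.0244e+6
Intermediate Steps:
p(S, U) = 1/(67 + S)
y = -116706240/29 (y = (1/(67 - 38) + 4192)*(-46 - 914) = (1/29 + 4192)*(-960) = (121569/29)*(-960) = -116706240/29 ≈ -4.0244e+6)
-y = -1*(-116706240/29) = 116706240/29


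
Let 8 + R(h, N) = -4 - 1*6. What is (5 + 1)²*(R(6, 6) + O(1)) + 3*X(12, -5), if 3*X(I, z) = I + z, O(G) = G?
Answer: -605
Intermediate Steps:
R(h, N) = -18 (R(h, N) = -8 + (-4 - 1*6) = -8 + (-4 - 6) = -8 - 10 = -18)
X(I, z) = I/3 + z/3 (X(I, z) = (I + z)/3 = I/3 + z/3)
(5 + 1)²*(R(6, 6) + O(1)) + 3*X(12, -5) = (5 + 1)²*(-18 + 1) + 3*((⅓)*12 + (⅓)*(-5)) = 6²*(-17) + 3*(4 - 5/3) = 36*(-17) + 3*(7/3) = -612 + 7 = -605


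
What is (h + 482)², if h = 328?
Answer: 656100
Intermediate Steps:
(h + 482)² = (328 + 482)² = 810² = 656100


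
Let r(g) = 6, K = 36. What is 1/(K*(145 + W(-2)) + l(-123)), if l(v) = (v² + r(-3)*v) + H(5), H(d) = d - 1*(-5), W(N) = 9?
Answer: 1/19945 ≈ 5.0138e-5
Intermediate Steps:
H(d) = 5 + d (H(d) = d + 5 = 5 + d)
l(v) = 10 + v² + 6*v (l(v) = (v² + 6*v) + (5 + 5) = (v² + 6*v) + 10 = 10 + v² + 6*v)
1/(K*(145 + W(-2)) + l(-123)) = 1/(36*(145 + 9) + (10 + (-123)² + 6*(-123))) = 1/(36*154 + (10 + 15129 - 738)) = 1/(5544 + 14401) = 1/19945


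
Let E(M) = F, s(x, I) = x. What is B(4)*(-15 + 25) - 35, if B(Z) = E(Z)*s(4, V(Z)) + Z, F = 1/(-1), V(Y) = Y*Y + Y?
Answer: -35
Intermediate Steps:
V(Y) = Y + Y² (V(Y) = Y² + Y = Y + Y²)
F = -1
E(M) = -1
B(Z) = -4 + Z (B(Z) = -1*4 + Z = -4 + Z)
B(4)*(-15 + 25) - 35 = (-4 + 4)*(-15 + 25) - 35 = 0*10 - 35 = 0 - 35 = -35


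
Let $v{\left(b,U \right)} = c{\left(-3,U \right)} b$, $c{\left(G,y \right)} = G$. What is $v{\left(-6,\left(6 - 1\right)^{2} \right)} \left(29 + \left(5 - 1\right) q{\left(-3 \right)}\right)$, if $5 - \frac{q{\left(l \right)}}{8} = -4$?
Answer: $5706$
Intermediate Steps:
$q{\left(l \right)} = 72$ ($q{\left(l \right)} = 40 - -32 = 40 + 32 = 72$)
$v{\left(b,U \right)} = - 3 b$
$v{\left(-6,\left(6 - 1\right)^{2} \right)} \left(29 + \left(5 - 1\right) q{\left(-3 \right)}\right) = \left(-3\right) \left(-6\right) \left(29 + \left(5 - 1\right) 72\right) = 18 \left(29 + 4 \cdot 72\right) = 18 \left(29 + 288\right) = 18 \cdot 317 = 5706$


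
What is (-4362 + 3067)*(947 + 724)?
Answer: -2163945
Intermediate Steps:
(-4362 + 3067)*(947 + 724) = -1295*1671 = -2163945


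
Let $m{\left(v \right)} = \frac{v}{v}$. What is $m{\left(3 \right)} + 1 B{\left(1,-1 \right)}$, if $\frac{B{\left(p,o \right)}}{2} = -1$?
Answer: $-1$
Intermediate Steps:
$m{\left(v \right)} = 1$
$B{\left(p,o \right)} = -2$ ($B{\left(p,o \right)} = 2 \left(-1\right) = -2$)
$m{\left(3 \right)} + 1 B{\left(1,-1 \right)} = 1 + 1 \left(-2\right) = 1 - 2 = -1$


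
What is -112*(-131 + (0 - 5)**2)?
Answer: 11872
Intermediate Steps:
-112*(-131 + (0 - 5)**2) = -112*(-131 + (-5)**2) = -112*(-131 + 25) = -112*(-106) = 11872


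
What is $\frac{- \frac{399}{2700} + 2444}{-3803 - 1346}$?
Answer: $- \frac{2199467}{4634100} \approx -0.47463$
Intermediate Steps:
$\frac{- \frac{399}{2700} + 2444}{-3803 - 1346} = \frac{\left(-399\right) \frac{1}{2700} + 2444}{-5149} = \left(- \frac{133}{900} + 2444\right) \left(- \frac{1}{5149}\right) = \frac{2199467}{900} \left(- \frac{1}{5149}\right) = - \frac{2199467}{4634100}$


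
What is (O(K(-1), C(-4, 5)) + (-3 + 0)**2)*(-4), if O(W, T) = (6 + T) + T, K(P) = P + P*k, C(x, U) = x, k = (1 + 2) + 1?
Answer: -28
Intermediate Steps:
k = 4 (k = 3 + 1 = 4)
K(P) = 5*P (K(P) = P + P*4 = P + 4*P = 5*P)
O(W, T) = 6 + 2*T
(O(K(-1), C(-4, 5)) + (-3 + 0)**2)*(-4) = ((6 + 2*(-4)) + (-3 + 0)**2)*(-4) = ((6 - 8) + (-3)**2)*(-4) = (-2 + 9)*(-4) = 7*(-4) = -28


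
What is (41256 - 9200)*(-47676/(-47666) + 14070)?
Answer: 10750112568288/23833 ≈ 4.5106e+8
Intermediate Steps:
(41256 - 9200)*(-47676/(-47666) + 14070) = 32056*(-47676*(-1/47666) + 14070) = 32056*(23838/23833 + 14070) = 32056*(335354148/23833) = 10750112568288/23833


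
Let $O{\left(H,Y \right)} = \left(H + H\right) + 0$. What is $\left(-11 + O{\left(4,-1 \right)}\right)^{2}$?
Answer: $9$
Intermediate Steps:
$O{\left(H,Y \right)} = 2 H$ ($O{\left(H,Y \right)} = 2 H + 0 = 2 H$)
$\left(-11 + O{\left(4,-1 \right)}\right)^{2} = \left(-11 + 2 \cdot 4\right)^{2} = \left(-11 + 8\right)^{2} = \left(-3\right)^{2} = 9$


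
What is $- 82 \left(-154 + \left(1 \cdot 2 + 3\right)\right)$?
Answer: $12218$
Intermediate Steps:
$- 82 \left(-154 + \left(1 \cdot 2 + 3\right)\right) = - 82 \left(-154 + \left(2 + 3\right)\right) = - 82 \left(-154 + 5\right) = \left(-82\right) \left(-149\right) = 12218$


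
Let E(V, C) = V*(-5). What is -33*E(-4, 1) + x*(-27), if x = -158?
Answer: 3606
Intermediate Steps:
E(V, C) = -5*V
-33*E(-4, 1) + x*(-27) = -(-165)*(-4) - 158*(-27) = -33*20 + 4266 = -660 + 4266 = 3606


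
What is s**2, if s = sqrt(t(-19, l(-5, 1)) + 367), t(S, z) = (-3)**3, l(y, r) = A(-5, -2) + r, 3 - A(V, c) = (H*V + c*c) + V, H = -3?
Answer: 340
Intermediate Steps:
A(V, c) = 3 - c**2 + 2*V (A(V, c) = 3 - ((-3*V + c*c) + V) = 3 - ((-3*V + c**2) + V) = 3 - ((c**2 - 3*V) + V) = 3 - (c**2 - 2*V) = 3 + (-c**2 + 2*V) = 3 - c**2 + 2*V)
l(y, r) = -11 + r (l(y, r) = (3 - 1*(-2)**2 + 2*(-5)) + r = (3 - 1*4 - 10) + r = (3 - 4 - 10) + r = -11 + r)
t(S, z) = -27
s = 2*sqrt(85) (s = sqrt(-27 + 367) = sqrt(340) = 2*sqrt(85) ≈ 18.439)
s**2 = (2*sqrt(85))**2 = 340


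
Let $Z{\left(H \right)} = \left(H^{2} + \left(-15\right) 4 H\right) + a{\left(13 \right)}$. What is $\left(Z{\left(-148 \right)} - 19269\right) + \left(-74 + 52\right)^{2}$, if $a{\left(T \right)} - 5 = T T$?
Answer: $12173$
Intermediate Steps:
$a{\left(T \right)} = 5 + T^{2}$ ($a{\left(T \right)} = 5 + T T = 5 + T^{2}$)
$Z{\left(H \right)} = 174 + H^{2} - 60 H$ ($Z{\left(H \right)} = \left(H^{2} + \left(-15\right) 4 H\right) + \left(5 + 13^{2}\right) = \left(H^{2} - 60 H\right) + \left(5 + 169\right) = \left(H^{2} - 60 H\right) + 174 = 174 + H^{2} - 60 H$)
$\left(Z{\left(-148 \right)} - 19269\right) + \left(-74 + 52\right)^{2} = \left(\left(174 + \left(-148\right)^{2} - -8880\right) - 19269\right) + \left(-74 + 52\right)^{2} = \left(\left(174 + 21904 + 8880\right) - 19269\right) + \left(-22\right)^{2} = \left(30958 - 19269\right) + 484 = 11689 + 484 = 12173$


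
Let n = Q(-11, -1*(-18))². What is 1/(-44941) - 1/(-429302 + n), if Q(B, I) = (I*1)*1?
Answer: -384037/19278700298 ≈ -1.9920e-5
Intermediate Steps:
Q(B, I) = I (Q(B, I) = I*1 = I)
n = 324 (n = (-1*(-18))² = 18² = 324)
1/(-44941) - 1/(-429302 + n) = 1/(-44941) - 1/(-429302 + 324) = -1/44941 - 1/(-428978) = -1/44941 - 1*(-1/428978) = -1/44941 + 1/428978 = -384037/19278700298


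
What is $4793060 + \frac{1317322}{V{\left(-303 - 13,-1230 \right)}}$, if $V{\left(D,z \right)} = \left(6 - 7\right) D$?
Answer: $\frac{757962141}{158} \approx 4.7972 \cdot 10^{6}$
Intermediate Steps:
$V{\left(D,z \right)} = - D$
$4793060 + \frac{1317322}{V{\left(-303 - 13,-1230 \right)}} = 4793060 + \frac{1317322}{\left(-1\right) \left(-303 - 13\right)} = 4793060 + \frac{1317322}{\left(-1\right) \left(-316\right)} = 4793060 + \frac{1317322}{316} = 4793060 + 1317322 \cdot \frac{1}{316} = 4793060 + \frac{658661}{158} = \frac{757962141}{158}$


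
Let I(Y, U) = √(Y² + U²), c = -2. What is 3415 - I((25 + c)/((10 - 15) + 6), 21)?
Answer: 3415 - √970 ≈ 3383.9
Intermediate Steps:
I(Y, U) = √(U² + Y²)
3415 - I((25 + c)/((10 - 15) + 6), 21) = 3415 - √(21² + ((25 - 2)/((10 - 15) + 6))²) = 3415 - √(441 + (23/(-5 + 6))²) = 3415 - √(441 + (23/1)²) = 3415 - √(441 + (23*1)²) = 3415 - √(441 + 23²) = 3415 - √(441 + 529) = 3415 - √970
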